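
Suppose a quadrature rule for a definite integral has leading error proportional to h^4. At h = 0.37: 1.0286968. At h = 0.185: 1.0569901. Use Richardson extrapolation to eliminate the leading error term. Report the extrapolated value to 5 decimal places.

1.05888

The leading error scales as h^4; refining by a factor of 2 reduces it by 2^4 = 16.
Extrapolated value = (16·A(h/2) − A(h)) / (16 − 1)
= (16·1.0569901 − 1.0286968) / 15
= 15.8831448 / 15 = 1.0588763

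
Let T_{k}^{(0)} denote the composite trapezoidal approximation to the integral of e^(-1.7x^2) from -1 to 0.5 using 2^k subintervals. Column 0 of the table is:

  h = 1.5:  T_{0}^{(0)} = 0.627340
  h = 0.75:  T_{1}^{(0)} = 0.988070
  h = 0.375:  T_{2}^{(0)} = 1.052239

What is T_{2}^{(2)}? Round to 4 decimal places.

1.0713

Richardson extrapolation on the trapezoidal column (denominator 4−1=3):
T_{1}^{(1)} = 0.988070 + (0.988070 − 0.627340)/3 = 1.108313
T_{2}^{(1)} = (4·1.052239 − 0.988070) / 3 = 1.073629
T_{2}^{(2)} = 1.073629 + (1.073629 − 1.108313)/15 = 1.071317
(Column j=1 coincides with Simpson's rule on the same nodes.)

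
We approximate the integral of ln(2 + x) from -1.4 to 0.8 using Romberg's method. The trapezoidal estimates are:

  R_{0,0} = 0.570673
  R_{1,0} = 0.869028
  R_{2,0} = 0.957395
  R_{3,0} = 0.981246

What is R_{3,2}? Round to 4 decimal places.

R_{2,1} = (4·0.957395 − 0.869028) / 3 = 0.986851
R_{3,1} = (4·0.981246 − 0.957395) / 3 = 0.989196
R_{3,2} = (16·0.989196 − 0.986851) / 15 = 0.989352

0.9894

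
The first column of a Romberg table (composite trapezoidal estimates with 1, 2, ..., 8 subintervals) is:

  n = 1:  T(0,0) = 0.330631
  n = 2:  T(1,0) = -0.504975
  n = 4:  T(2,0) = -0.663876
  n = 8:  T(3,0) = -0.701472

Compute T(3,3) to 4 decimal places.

Richardson extrapolation on the trapezoidal column (denominator 4−1=3):
T(1,1) = -0.504975 + (-0.504975 − 0.330631)/3 = -0.783510
T(2,1) = (4·(-0.663876) − (-0.504975)) / 3 = -0.716843
T(3,1) = (4·(-0.701472) − (-0.663876)) / 3 = -0.714004
T(2,2) = (16·(-0.716843) − (-0.783510)) / 15 = -0.712399
T(3,2) = (16·(-0.714004) − (-0.716843)) / 15 = -0.713815
T(3,3) = (64·(-0.713815) − (-0.712399)) / 63 = -0.713837

-0.7138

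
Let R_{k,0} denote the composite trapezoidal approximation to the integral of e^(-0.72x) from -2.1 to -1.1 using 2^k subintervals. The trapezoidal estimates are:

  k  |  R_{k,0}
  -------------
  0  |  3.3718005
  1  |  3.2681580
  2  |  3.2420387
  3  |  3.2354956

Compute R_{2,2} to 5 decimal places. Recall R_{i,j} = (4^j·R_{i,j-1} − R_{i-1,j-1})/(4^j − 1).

R_{1,1} = (4·3.2681580 − 3.3718005) / 3 = 3.2336105
R_{2,1} = (4·3.2420387 − 3.2681580) / 3 = 3.2333323
R_{2,2} = (16·3.2333323 − 3.2336105) / 15 = 3.2333138
(Column j=1 coincides with Simpson's rule on the same nodes.)

3.23331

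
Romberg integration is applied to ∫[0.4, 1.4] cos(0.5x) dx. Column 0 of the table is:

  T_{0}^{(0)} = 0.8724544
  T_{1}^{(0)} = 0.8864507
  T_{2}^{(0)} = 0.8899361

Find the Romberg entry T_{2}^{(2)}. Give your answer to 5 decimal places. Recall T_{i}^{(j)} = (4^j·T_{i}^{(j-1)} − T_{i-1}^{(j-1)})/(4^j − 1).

Richardson extrapolation on the trapezoidal column (denominator 4−1=3):
T_{1}^{(1)} = (4·0.8864507 − 0.8724544) / 3 = 0.8911161
T_{2}^{(1)} = (4·0.8899361 − 0.8864507) / 3 = 0.8910979
T_{2}^{(2)} = (16·0.8910979 − 0.8911161) / 15 = 0.8910967

0.89110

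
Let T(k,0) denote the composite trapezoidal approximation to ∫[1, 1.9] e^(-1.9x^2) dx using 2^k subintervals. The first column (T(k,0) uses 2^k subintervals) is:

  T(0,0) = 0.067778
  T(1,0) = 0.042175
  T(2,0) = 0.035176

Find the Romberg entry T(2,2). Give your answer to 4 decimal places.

0.0328

T(1,1) = 0.042175 + (0.042175 − 0.067778)/3 = 0.033641
T(2,1) = (4·0.035176 − 0.042175) / 3 = 0.032843
T(2,2) = (16·0.032843 − 0.033641) / 15 = 0.032790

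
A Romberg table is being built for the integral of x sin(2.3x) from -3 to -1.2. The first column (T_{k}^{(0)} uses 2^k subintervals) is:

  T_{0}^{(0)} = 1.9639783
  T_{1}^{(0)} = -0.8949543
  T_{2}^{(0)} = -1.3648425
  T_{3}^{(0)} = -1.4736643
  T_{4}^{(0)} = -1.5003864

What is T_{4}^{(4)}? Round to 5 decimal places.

-1.50925

T_{1}^{(1)} = (4·(-0.8949543) − 1.9639783) / 3 = -1.8479318
T_{2}^{(1)} = (4·(-1.3648425) − (-0.8949543)) / 3 = -1.5214719
T_{3}^{(1)} = (4·(-1.4736643) − (-1.3648425)) / 3 = -1.5099382
T_{4}^{(1)} = (4·(-1.5003864) − (-1.4736643)) / 3 = -1.5092938
T_{2}^{(2)} = -1.5214719 + (-1.5214719 − (-1.8479318))/15 = -1.4997079
T_{3}^{(2)} = (16·(-1.5099382) − (-1.5214719)) / 15 = -1.5091693
T_{4}^{(2)} = -1.5092938 + (-1.5092938 − (-1.5099382))/15 = -1.5092508
T_{3}^{(3)} = (64·(-1.5091693) − (-1.4997079)) / 63 = -1.5093195
T_{4}^{(3)} = (64·(-1.5092508) − (-1.5091693)) / 63 = -1.5092521
T_{4}^{(4)} = (256·(-1.5092521) − (-1.5093195)) / 255 = -1.5092518
(Column j=1 coincides with Simpson's rule on the same nodes.)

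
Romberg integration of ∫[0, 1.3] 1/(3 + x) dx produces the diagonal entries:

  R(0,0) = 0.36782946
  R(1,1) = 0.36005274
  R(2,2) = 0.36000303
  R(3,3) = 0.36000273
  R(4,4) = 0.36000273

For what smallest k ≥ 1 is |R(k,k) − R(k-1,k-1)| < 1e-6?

|R(1,1) − R(0,0)| = 0.00777672 ≥ 1e-6
|R(2,2) − R(1,1)| = 0.00004971 ≥ 1e-6
|R(3,3) − R(2,2)| = 0.00000030 < 1e-6

k = 3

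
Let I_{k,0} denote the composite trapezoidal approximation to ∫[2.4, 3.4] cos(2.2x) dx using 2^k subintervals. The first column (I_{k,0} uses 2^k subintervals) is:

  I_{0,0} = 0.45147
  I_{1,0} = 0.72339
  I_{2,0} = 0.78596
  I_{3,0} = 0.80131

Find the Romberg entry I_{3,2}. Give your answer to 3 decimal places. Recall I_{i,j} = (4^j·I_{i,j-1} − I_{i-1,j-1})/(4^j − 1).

0.806

I_{2,1} = (4·0.78596 − 0.72339) / 3 = 0.80682
I_{3,1} = (4·0.80131 − 0.78596) / 3 = 0.80643
I_{3,2} = 0.80643 + (0.80643 − 0.80682)/15 = 0.80640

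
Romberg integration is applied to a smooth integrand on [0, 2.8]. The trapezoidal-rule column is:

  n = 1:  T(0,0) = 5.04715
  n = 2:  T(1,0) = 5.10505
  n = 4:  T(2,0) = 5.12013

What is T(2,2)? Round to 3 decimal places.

5.125

T(1,1) = 5.10505 + (5.10505 − 5.04715)/3 = 5.12435
T(2,1) = (4·5.12013 − 5.10505) / 3 = 5.12516
T(2,2) = (16·5.12516 − 5.12435) / 15 = 5.12521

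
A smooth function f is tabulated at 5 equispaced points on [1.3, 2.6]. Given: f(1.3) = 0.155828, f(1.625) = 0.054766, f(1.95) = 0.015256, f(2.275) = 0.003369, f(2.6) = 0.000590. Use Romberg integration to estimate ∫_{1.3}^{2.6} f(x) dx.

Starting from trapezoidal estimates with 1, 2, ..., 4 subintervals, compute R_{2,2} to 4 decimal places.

R_{0,0} (trapezoid, 1 panel, h=1.3000): 0.101672
R_{1,0} (trapezoid, 2 panels, h=0.6500): 0.060752
R_{2,0} (trapezoid, 4 panels, h=0.3250): 0.049270
R_{1,1} = 0.060752 + (0.060752 − 0.101672)/3 = 0.047112
R_{2,1} = 0.049270 + (0.049270 − 0.060752)/3 = 0.045443
R_{2,2} = 0.045443 + (0.045443 − 0.047112)/15 = 0.045332

0.0453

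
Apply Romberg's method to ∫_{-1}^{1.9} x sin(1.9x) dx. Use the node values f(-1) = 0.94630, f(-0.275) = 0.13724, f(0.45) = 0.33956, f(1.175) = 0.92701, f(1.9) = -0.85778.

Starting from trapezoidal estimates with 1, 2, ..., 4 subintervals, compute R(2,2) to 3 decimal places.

1.249

R(0,0) (trapezoid, 1 panel, h=2.9000): 0.12835
R(1,0) (trapezoid, 2 panels, h=1.4500): 0.55654
R(2,0) (trapezoid, 4 panels, h=0.7250): 1.04985
R(1,1) = 0.55654 + (0.55654 − 0.12835)/3 = 0.69927
R(2,1) = 1.04985 + (1.04985 − 0.55654)/3 = 1.21429
R(2,2) = 1.21429 + (1.21429 − 0.69927)/15 = 1.24862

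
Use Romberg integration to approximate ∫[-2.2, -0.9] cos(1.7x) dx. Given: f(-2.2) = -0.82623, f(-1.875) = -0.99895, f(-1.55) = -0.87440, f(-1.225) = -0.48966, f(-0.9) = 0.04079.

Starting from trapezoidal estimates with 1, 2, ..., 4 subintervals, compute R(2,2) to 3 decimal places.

R(0,0) (trapezoid, 1 panel, h=1.3000): -0.51054
R(1,0) (trapezoid, 2 panels, h=0.6500): -0.82363
R(2,0) (trapezoid, 4 panels, h=0.3250): -0.89561
R(1,1) = -0.82363 + (-0.82363 − (-0.51054))/3 = -0.92799
R(2,1) = -0.89561 + (-0.89561 − (-0.82363))/3 = -0.91960
R(2,2) = -0.91960 + (-0.91960 − (-0.92799))/15 = -0.91904

-0.919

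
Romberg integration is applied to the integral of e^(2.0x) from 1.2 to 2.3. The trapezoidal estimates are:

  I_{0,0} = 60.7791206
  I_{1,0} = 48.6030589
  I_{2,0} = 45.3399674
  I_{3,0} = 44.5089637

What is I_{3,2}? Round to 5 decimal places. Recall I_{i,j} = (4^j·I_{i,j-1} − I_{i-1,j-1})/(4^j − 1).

44.23061

Richardson extrapolation on the trapezoidal column (denominator 4−1=3):
I_{2,1} = (4·45.3399674 − 48.6030589) / 3 = 44.2522702
I_{3,1} = 44.5089637 + (44.5089637 − 45.3399674)/3 = 44.2319625
I_{3,2} = 44.2319625 + (44.2319625 − 44.2522702)/15 = 44.2306087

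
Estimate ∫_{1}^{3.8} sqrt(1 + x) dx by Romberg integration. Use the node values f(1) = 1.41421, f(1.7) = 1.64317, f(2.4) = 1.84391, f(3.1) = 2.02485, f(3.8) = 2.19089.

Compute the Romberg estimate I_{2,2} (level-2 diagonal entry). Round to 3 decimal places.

I_{0,0} (trapezoid, 1 panel, h=2.8000): 5.04714
I_{1,0} (trapezoid, 2 panels, h=1.4000): 5.10504
I_{2,0} (trapezoid, 4 panels, h=0.7000): 5.12014
I_{1,1} = 5.10504 + (5.10504 − 5.04714)/3 = 5.12434
I_{2,1} = 5.12014 + (5.12014 − 5.10504)/3 = 5.12517
I_{2,2} = 5.12517 + (5.12517 − 5.12434)/15 = 5.12523

5.125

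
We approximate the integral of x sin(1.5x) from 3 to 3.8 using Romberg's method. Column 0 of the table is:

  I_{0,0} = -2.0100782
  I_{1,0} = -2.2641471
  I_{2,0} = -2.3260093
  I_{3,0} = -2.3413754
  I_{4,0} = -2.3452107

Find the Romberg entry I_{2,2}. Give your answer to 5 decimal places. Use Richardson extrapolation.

I_{1,1} = -2.2641471 + (-2.2641471 − (-2.0100782))/3 = -2.3488367
I_{2,1} = -2.3260093 + (-2.3260093 − (-2.2641471))/3 = -2.3466300
I_{2,2} = (16·(-2.3466300) − (-2.3488367)) / 15 = -2.3464829

-2.34648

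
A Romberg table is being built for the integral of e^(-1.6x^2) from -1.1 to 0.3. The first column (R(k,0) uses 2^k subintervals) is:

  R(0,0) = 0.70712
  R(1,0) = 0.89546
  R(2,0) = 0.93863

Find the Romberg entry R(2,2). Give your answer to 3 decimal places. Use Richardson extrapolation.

0.953

Richardson extrapolation on the trapezoidal column (denominator 4−1=3):
R(1,1) = (4·0.89546 − 0.70712) / 3 = 0.95824
R(2,1) = 0.93863 + (0.93863 − 0.89546)/3 = 0.95302
R(2,2) = 0.95302 + (0.95302 − 0.95824)/15 = 0.95267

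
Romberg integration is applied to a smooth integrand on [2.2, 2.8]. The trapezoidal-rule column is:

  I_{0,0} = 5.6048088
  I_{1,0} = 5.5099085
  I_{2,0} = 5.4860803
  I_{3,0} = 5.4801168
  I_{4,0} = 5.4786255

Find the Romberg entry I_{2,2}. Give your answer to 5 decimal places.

5.47813

I_{1,1} = (4·5.5099085 − 5.6048088) / 3 = 5.4782751
I_{2,1} = (4·5.4860803 − 5.5099085) / 3 = 5.4781376
I_{2,2} = 5.4781376 + (5.4781376 − 5.4782751)/15 = 5.4781284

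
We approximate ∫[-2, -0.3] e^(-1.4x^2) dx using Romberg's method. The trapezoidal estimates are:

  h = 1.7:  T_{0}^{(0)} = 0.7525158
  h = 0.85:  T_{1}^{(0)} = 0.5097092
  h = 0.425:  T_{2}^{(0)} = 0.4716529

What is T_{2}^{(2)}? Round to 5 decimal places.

Richardson extrapolation on the trapezoidal column (denominator 4−1=3):
T_{1}^{(1)} = (4·0.5097092 − 0.7525158) / 3 = 0.4287737
T_{2}^{(1)} = (4·0.4716529 − 0.5097092) / 3 = 0.4589675
T_{2}^{(2)} = (16·0.4589675 − 0.4287737) / 15 = 0.4609804

0.46098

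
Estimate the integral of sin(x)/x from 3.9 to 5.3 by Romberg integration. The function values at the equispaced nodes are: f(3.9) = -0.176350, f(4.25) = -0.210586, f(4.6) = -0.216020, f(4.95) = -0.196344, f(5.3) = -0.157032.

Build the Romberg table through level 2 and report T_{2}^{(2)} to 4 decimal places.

T_{0}^{(0)} (trapezoid, 1 panel, h=1.4000): -0.233367
T_{1}^{(0)} (trapezoid, 2 panels, h=0.7000): -0.267898
T_{2}^{(0)} (trapezoid, 4 panels, h=0.3500): -0.276374
T_{1}^{(1)} = -0.267898 + (-0.267898 − (-0.233367))/3 = -0.279408
T_{2}^{(1)} = -0.276374 + (-0.276374 − (-0.267898))/3 = -0.279199
T_{2}^{(2)} = -0.279199 + (-0.279199 − (-0.279408))/15 = -0.279185

-0.2792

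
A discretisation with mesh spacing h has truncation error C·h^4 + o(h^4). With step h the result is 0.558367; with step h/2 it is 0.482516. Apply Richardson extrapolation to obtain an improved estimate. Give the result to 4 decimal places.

0.4775

The leading error scales as h^4; refining by a factor of 2 reduces it by 2^4 = 16.
Extrapolated value = (16·A(h/2) − A(h)) / (16 − 1)
= (16·0.482516 − 0.558367) / 15
= 7.161889 / 15 = 0.477459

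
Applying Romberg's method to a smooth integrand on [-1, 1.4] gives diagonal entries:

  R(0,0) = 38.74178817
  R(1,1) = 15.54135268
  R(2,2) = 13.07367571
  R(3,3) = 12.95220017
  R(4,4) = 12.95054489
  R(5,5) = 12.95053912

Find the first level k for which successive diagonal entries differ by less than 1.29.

k = 3

|R(1,1) − R(0,0)| = 23.20043549 ≥ 1.29
|R(2,2) − R(1,1)| = 2.46767697 ≥ 1.29
|R(3,3) − R(2,2)| = 0.12147554 < 1.29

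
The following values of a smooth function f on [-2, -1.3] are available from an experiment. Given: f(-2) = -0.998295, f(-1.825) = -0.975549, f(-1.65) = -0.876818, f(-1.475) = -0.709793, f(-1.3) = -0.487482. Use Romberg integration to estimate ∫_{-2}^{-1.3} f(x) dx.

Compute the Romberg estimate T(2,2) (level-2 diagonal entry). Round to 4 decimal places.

T(0,0) (trapezoid, 1 panel, h=0.7000): -0.520022
T(1,0) (trapezoid, 2 panels, h=0.3500): -0.566897
T(2,0) (trapezoid, 4 panels, h=0.1750): -0.578383
T(1,1) = -0.566897 + (-0.566897 − (-0.520022))/3 = -0.582522
T(2,1) = -0.578383 + (-0.578383 − (-0.566897))/3 = -0.582212
T(2,2) = -0.582212 + (-0.582212 − (-0.582522))/15 = -0.582191

-0.5822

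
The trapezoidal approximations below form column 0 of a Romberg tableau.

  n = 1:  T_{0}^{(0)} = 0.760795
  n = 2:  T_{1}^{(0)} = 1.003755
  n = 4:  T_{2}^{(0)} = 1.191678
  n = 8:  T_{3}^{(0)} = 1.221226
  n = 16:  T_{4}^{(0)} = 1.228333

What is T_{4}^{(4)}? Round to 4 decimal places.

1.2307

T_{1}^{(1)} = 1.003755 + (1.003755 − 0.760795)/3 = 1.084742
T_{2}^{(1)} = (4·1.191678 − 1.003755) / 3 = 1.254319
T_{3}^{(1)} = 1.221226 + (1.221226 − 1.191678)/3 = 1.231075
T_{4}^{(1)} = 1.228333 + (1.228333 − 1.221226)/3 = 1.230702
T_{2}^{(2)} = 1.254319 + (1.254319 − 1.084742)/15 = 1.265624
T_{3}^{(2)} = 1.231075 + (1.231075 − 1.254319)/15 = 1.229525
T_{4}^{(2)} = 1.230702 + (1.230702 − 1.231075)/15 = 1.230677
T_{3}^{(3)} = (64·1.229525 − 1.265624) / 63 = 1.228952
T_{4}^{(3)} = (64·1.230677 − 1.229525) / 63 = 1.230695
T_{4}^{(4)} = (256·1.230695 − 1.228952) / 255 = 1.230702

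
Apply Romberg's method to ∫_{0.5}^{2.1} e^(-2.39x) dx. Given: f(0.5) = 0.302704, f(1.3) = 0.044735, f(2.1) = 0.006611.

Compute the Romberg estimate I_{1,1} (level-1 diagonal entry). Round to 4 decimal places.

I_{0,0} (trapezoid, 1 panel, h=1.6000): 0.247452
I_{1,0} (trapezoid, 2 panels, h=0.8000): 0.159514
I_{1,1} = 0.159514 + (0.159514 − 0.247452)/3 = 0.130201

0.1302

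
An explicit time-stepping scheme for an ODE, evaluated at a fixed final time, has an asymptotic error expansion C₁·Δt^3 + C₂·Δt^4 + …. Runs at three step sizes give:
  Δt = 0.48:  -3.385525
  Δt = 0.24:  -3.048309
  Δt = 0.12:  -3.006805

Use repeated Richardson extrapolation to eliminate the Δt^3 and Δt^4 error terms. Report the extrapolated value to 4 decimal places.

-3.0009

First eliminate the Δt^3 term (factor 2^3 = 8):
  B₁ = (8·(-3.048309) − (-3.385525))/7 = -3.000135
  B₂ = (8·(-3.006805) − (-3.048309))/7 = -3.000876
Then eliminate the Δt^4 term (factor 2^4 = 16):
  (16·(-3.000876) − (-3.000135))/15 = -3.000925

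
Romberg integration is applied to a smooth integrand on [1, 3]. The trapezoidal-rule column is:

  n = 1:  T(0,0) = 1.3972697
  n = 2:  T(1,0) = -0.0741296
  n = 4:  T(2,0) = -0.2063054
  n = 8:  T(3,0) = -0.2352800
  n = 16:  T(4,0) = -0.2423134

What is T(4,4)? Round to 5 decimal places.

-0.24464

Richardson extrapolation on the trapezoidal column (denominator 4−1=3):
T(1,1) = -0.0741296 + (-0.0741296 − 1.3972697)/3 = -0.5645960
T(2,1) = -0.2063054 + (-0.2063054 − (-0.0741296))/3 = -0.2503640
T(3,1) = -0.2352800 + (-0.2352800 − (-0.2063054))/3 = -0.2449382
T(4,1) = (4·(-0.2423134) − (-0.2352800)) / 3 = -0.2446579
T(2,2) = -0.2503640 + (-0.2503640 − (-0.5645960))/15 = -0.2294152
T(3,2) = -0.2449382 + (-0.2449382 − (-0.2503640))/15 = -0.2445765
T(4,2) = (16·(-0.2446579) − (-0.2449382)) / 15 = -0.2446392
T(3,3) = -0.2445765 + (-0.2445765 − (-0.2294152))/63 = -0.2448172
T(4,3) = -0.2446392 + (-0.2446392 − (-0.2445765))/63 = -0.2446402
T(4,4) = (256·(-0.2446402) − (-0.2448172)) / 255 = -0.2446395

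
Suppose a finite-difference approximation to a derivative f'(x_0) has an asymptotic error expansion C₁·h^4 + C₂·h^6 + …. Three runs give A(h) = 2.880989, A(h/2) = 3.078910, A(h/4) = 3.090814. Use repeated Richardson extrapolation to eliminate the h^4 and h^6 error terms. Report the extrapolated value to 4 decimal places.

First eliminate the h^4 term (factor 2^4 = 16):
  B₁ = (16·3.078910 − 2.880989)/15 = 3.092105
  B₂ = (16·3.090814 − 3.078910)/15 = 3.091608
Then eliminate the h^6 term (factor 2^6 = 64):
  (64·3.091608 − 3.092105)/63 = 3.091600

3.0916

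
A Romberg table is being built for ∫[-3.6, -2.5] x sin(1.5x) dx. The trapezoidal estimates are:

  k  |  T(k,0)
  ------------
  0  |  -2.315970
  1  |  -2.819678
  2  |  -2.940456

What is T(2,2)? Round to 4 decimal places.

-2.9803

Richardson extrapolation on the trapezoidal column (denominator 4−1=3):
T(1,1) = (4·(-2.819678) − (-2.315970)) / 3 = -2.987581
T(2,1) = (4·(-2.940456) − (-2.819678)) / 3 = -2.980715
T(2,2) = (16·(-2.980715) − (-2.987581)) / 15 = -2.980257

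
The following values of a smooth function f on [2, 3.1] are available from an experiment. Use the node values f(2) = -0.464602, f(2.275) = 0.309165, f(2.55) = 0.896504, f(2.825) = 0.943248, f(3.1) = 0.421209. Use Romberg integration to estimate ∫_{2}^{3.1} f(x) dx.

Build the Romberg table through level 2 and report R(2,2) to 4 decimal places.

R(0,0) (trapezoid, 1 panel, h=1.1000): -0.023866
R(1,0) (trapezoid, 2 panels, h=0.5500): 0.481144
R(2,0) (trapezoid, 4 panels, h=0.2750): 0.584986
R(1,1) = 0.481144 + (0.481144 − (-0.023866))/3 = 0.649481
R(2,1) = 0.584986 + (0.584986 − 0.481144)/3 = 0.619600
R(2,2) = 0.619600 + (0.619600 − 0.649481)/15 = 0.617608

0.6176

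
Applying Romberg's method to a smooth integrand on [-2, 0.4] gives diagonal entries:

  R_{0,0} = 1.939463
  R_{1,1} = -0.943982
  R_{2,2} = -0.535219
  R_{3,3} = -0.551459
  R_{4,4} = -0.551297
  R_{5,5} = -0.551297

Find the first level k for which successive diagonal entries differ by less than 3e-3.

k = 4

|R_{1,1} − R_{0,0}| = 2.883445 ≥ 3e-3
|R_{2,2} − R_{1,1}| = 0.408763 ≥ 3e-3
|R_{3,3} − R_{2,2}| = 0.016240 ≥ 3e-3
|R_{4,4} − R_{3,3}| = 0.000162 < 3e-3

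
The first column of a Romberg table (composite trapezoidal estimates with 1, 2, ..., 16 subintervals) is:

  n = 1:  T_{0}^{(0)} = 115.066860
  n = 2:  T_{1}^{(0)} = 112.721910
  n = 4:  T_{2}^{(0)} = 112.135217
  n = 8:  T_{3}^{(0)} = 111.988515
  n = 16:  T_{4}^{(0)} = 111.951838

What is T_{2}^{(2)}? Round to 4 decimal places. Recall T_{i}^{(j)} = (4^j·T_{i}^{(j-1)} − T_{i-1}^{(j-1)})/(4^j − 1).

T_{1}^{(1)} = (4·112.721910 − 115.066860) / 3 = 111.940260
T_{2}^{(1)} = 112.135217 + (112.135217 − 112.721910)/3 = 111.939653
T_{2}^{(2)} = 111.939653 + (111.939653 − 111.940260)/15 = 111.939613

111.9396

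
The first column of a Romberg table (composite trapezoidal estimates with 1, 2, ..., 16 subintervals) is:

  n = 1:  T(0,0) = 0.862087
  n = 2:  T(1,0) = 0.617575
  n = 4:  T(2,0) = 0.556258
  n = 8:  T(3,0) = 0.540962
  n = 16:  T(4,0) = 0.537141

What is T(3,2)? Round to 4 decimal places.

0.5359

T(2,1) = (4·0.556258 − 0.617575) / 3 = 0.535819
T(3,1) = (4·0.540962 − 0.556258) / 3 = 0.535863
T(3,2) = (16·0.535863 − 0.535819) / 15 = 0.535866
(Column j=1 coincides with Simpson's rule on the same nodes.)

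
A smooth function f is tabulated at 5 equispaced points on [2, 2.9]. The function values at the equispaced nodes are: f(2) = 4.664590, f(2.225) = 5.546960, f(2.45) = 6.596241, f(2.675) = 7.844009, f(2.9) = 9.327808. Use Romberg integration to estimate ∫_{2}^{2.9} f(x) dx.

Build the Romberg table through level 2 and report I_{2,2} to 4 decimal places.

I_{0,0} (trapezoid, 1 panel, h=0.9000): 6.296579
I_{1,0} (trapezoid, 2 panels, h=0.4500): 6.116598
I_{2,0} (trapezoid, 4 panels, h=0.2250): 6.071267
I_{1,1} = 6.116598 + (6.116598 − 6.296579)/3 = 6.056604
I_{2,1} = 6.071267 + (6.071267 − 6.116598)/3 = 6.056157
I_{2,2} = 6.056157 + (6.056157 − 6.056604)/15 = 6.056127

6.0561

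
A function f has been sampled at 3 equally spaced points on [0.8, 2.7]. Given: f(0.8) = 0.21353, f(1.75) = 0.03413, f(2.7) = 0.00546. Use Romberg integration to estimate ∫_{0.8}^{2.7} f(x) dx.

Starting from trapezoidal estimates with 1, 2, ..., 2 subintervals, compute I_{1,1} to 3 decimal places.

I_{0,0} (trapezoid, 1 panel, h=1.9000): 0.20804
I_{1,0} (trapezoid, 2 panels, h=0.9500): 0.13644
I_{1,1} = 0.13644 + (0.13644 − 0.20804)/3 = 0.11257

0.113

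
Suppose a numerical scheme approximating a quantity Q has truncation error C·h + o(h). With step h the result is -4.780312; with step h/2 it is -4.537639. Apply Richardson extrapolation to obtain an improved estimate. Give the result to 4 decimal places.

The leading error scales as h; refining by a factor of 2 reduces it by 2^1 = 2.
Extrapolated value = (2·A(h/2) − A(h)) / (2 − 1)
= (2·(-4.537639) − (-4.780312)) / 1
= -4.294966 / 1 = -4.294966

-4.2950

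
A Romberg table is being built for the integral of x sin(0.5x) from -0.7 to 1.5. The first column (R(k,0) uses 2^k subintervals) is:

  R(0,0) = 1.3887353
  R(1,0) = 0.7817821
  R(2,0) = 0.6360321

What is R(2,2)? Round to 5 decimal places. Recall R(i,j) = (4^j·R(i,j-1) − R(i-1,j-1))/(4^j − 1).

0.58798

R(1,1) = 0.7817821 + (0.7817821 − 1.3887353)/3 = 0.5794644
R(2,1) = (4·0.6360321 − 0.7817821) / 3 = 0.5874488
R(2,2) = 0.5874488 + (0.5874488 − 0.5794644)/15 = 0.5879811
(Column j=1 coincides with Simpson's rule on the same nodes.)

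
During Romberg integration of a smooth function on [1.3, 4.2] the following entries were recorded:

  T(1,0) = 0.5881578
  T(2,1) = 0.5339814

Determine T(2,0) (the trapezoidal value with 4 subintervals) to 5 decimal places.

From T(2,1) = (4·T(2,0) − T(1,0))/3, solve for T(2,0):
4·T(2,0) = 3·0.5339814 + 0.5881578 = 2.1901020
T(2,0) = 0.5475255

0.54753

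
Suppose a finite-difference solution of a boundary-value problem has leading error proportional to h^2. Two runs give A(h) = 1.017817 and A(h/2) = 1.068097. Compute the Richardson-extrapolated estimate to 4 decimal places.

1.0849

The leading error scales as h^2; refining by a factor of 2 reduces it by 2^2 = 4.
Extrapolated value = (4·A(h/2) − A(h)) / (4 − 1)
= (4·1.068097 − 1.017817) / 3
= 3.254571 / 3 = 1.084857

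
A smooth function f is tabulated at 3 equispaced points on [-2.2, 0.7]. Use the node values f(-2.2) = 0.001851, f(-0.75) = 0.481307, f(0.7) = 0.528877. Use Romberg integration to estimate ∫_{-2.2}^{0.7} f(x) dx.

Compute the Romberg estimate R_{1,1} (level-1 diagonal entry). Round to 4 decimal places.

1.1870

R_{0,0} (trapezoid, 1 panel, h=2.9000): 0.769556
R_{1,0} (trapezoid, 2 panels, h=1.4500): 1.082673
R_{1,1} = 1.082673 + (1.082673 − 0.769556)/3 = 1.187045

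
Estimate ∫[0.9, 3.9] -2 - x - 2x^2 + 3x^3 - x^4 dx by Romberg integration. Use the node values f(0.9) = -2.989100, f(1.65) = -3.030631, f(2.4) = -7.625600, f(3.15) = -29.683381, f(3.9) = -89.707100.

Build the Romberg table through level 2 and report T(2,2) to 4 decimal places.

-59.5743

T(0,0) (trapezoid, 1 panel, h=3.0000): -139.044300
T(1,0) (trapezoid, 2 panels, h=1.5000): -80.960550
T(2,0) (trapezoid, 4 panels, h=0.7500): -65.015784
T(1,1) = -80.960550 + (-80.960550 − (-139.044300))/3 = -61.599300
T(2,1) = -65.015784 + (-65.015784 − (-80.960550))/3 = -59.700862
T(2,2) = -59.700862 + (-59.700862 − (-61.599300))/15 = -59.574299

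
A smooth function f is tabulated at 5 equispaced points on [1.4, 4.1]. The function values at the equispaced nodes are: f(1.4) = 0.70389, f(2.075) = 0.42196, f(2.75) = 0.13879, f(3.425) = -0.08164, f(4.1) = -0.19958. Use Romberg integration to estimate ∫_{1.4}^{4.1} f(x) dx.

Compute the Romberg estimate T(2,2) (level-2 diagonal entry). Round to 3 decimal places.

0.483

T(0,0) (trapezoid, 1 panel, h=2.7000): 0.68082
T(1,0) (trapezoid, 2 panels, h=1.3500): 0.52778
T(2,0) (trapezoid, 4 panels, h=0.6750): 0.49360
T(1,1) = 0.52778 + (0.52778 − 0.68082)/3 = 0.47677
T(2,1) = 0.49360 + (0.49360 − 0.52778)/3 = 0.48221
T(2,2) = 0.48221 + (0.48221 − 0.47677)/15 = 0.48257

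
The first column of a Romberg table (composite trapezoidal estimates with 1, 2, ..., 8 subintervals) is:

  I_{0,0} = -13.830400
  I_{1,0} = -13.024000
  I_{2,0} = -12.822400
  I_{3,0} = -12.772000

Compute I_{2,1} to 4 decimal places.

Richardson extrapolation on the trapezoidal column (denominator 4−1=3):
I_{2,1} = -12.822400 + (-12.822400 − (-13.024000))/3 = -12.755200

-12.7552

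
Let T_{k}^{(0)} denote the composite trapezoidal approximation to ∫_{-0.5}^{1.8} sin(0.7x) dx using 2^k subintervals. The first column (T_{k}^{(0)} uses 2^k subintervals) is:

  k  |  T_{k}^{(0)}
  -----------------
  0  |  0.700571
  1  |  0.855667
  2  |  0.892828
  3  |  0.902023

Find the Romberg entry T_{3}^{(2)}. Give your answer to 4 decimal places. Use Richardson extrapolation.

0.9051

T_{2}^{(1)} = (4·0.892828 − 0.855667) / 3 = 0.905215
T_{3}^{(1)} = (4·0.902023 − 0.892828) / 3 = 0.905088
T_{3}^{(2)} = (16·0.905088 − 0.905215) / 15 = 0.905080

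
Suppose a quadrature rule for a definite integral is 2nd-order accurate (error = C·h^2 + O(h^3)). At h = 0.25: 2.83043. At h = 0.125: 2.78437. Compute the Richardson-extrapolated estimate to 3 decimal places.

2.769

The leading error scales as h^2; refining by a factor of 2 reduces it by 2^2 = 4.
Extrapolated value = (4·A(h/2) − A(h)) / (4 − 1)
= (4·2.78437 − 2.83043) / 3
= 8.30705 / 3 = 2.76902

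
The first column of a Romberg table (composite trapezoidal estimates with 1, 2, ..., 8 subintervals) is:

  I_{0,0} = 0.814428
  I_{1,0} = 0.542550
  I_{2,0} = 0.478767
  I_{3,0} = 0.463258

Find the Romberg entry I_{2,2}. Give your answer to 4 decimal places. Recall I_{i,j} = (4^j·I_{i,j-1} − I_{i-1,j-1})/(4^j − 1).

0.4579

Richardson extrapolation on the trapezoidal column (denominator 4−1=3):
I_{1,1} = 0.542550 + (0.542550 − 0.814428)/3 = 0.451924
I_{2,1} = 0.478767 + (0.478767 − 0.542550)/3 = 0.457506
I_{2,2} = 0.457506 + (0.457506 − 0.451924)/15 = 0.457878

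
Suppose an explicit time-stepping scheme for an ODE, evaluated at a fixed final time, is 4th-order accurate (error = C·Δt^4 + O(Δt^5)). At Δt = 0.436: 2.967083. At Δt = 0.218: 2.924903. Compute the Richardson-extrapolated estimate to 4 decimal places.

The leading error scales as Δt^4; refining by a factor of 2 reduces it by 2^4 = 16.
Extrapolated value = (16·A(Δt/2) − A(Δt)) / (16 − 1)
= (16·2.924903 − 2.967083) / 15
= 43.831365 / 15 = 2.922091

2.9221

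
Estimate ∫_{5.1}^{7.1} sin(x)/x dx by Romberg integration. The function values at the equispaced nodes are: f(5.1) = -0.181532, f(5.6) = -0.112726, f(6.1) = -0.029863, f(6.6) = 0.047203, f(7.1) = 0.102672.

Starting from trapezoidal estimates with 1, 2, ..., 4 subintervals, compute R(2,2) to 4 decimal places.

R(0,0) (trapezoid, 1 panel, h=2.0000): -0.078860
R(1,0) (trapezoid, 2 panels, h=1.0000): -0.069293
R(2,0) (trapezoid, 4 panels, h=0.5000): -0.067408
R(1,1) = -0.069293 + (-0.069293 − (-0.078860))/3 = -0.066104
R(2,1) = -0.067408 + (-0.067408 − (-0.069293))/3 = -0.066780
R(2,2) = -0.066780 + (-0.066780 − (-0.066104))/15 = -0.066825

-0.0668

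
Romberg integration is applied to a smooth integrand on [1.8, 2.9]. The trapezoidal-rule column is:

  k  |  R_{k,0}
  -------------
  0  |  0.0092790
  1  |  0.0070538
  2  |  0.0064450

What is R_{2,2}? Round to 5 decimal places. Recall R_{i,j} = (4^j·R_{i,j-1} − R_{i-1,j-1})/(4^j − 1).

0.00624

R_{1,1} = (4·0.0070538 − 0.0092790) / 3 = 0.0063121
R_{2,1} = (4·0.0064450 − 0.0070538) / 3 = 0.0062421
R_{2,2} = (16·0.0062421 − 0.0063121) / 15 = 0.0062374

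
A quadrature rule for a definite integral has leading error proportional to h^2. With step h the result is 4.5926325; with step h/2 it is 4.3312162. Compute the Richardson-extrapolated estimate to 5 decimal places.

Extrapolated value = (4·A(h/2) − A(h)) / (4 − 1)
= (4·4.3312162 − 4.5926325) / 3
= 12.7322323 / 3 = 4.2440774

4.24408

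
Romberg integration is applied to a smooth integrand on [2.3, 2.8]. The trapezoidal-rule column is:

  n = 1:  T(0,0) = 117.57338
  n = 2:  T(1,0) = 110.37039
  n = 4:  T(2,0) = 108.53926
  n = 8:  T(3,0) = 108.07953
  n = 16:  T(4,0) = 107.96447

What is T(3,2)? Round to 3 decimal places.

T(2,1) = 108.53926 + (108.53926 − 110.37039)/3 = 107.92888
T(3,1) = (4·108.07953 − 108.53926) / 3 = 107.92629
T(3,2) = (16·107.92629 − 107.92888) / 15 = 107.92612

107.926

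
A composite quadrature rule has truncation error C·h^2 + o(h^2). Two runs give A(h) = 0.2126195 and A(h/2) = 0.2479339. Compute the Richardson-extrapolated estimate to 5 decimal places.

0.25971

The leading error scales as h^2; refining by a factor of 2 reduces it by 2^2 = 4.
Extrapolated value = (4·A(h/2) − A(h)) / (4 − 1)
= (4·0.2479339 − 0.2126195) / 3
= 0.7791161 / 3 = 0.2597054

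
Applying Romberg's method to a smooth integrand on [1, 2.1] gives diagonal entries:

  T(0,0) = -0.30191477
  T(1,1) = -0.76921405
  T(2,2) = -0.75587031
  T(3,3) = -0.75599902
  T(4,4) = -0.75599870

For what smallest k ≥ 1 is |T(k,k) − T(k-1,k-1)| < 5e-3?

|T(1,1) − T(0,0)| = 0.46729928 ≥ 5e-3
|T(2,2) − T(1,1)| = 0.01334374 ≥ 5e-3
|T(3,3) − T(2,2)| = 0.00012871 < 5e-3

k = 3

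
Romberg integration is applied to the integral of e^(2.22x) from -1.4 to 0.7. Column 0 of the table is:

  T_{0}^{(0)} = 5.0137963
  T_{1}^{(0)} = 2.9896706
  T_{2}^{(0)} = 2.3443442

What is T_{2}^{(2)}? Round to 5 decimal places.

2.11685

Richardson extrapolation on the trapezoidal column (denominator 4−1=3):
T_{1}^{(1)} = (4·2.9896706 − 5.0137963) / 3 = 2.3149620
T_{2}^{(1)} = 2.3443442 + (2.3443442 − 2.9896706)/3 = 2.1292354
T_{2}^{(2)} = 2.1292354 + (2.1292354 − 2.3149620)/15 = 2.1168536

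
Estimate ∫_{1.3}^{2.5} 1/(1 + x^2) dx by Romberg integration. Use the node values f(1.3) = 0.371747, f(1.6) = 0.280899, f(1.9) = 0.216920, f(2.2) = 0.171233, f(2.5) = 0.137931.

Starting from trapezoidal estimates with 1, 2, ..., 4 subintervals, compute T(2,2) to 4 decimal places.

0.2752

T(0,0) (trapezoid, 1 panel, h=1.2000): 0.305807
T(1,0) (trapezoid, 2 panels, h=0.6000): 0.283055
T(2,0) (trapezoid, 4 panels, h=0.3000): 0.277167
T(1,1) = 0.283055 + (0.283055 − 0.305807)/3 = 0.275471
T(2,1) = 0.277167 + (0.277167 − 0.283055)/3 = 0.275204
T(2,2) = 0.275204 + (0.275204 − 0.275471)/15 = 0.275186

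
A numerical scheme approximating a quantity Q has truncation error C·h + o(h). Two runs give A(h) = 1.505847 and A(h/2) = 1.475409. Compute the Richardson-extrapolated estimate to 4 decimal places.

1.4450

The leading error scales as h; refining by a factor of 2 reduces it by 2^1 = 2.
Extrapolated value = (2·A(h/2) − A(h)) / (2 − 1)
= (2·1.475409 − 1.505847) / 1
= 1.444971 / 1 = 1.444971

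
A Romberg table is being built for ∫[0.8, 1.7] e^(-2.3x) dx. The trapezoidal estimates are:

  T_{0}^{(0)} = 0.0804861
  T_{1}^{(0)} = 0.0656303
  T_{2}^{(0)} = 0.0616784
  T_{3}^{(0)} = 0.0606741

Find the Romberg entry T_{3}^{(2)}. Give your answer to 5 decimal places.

T_{2}^{(1)} = (4·0.0616784 − 0.0656303) / 3 = 0.0603611
T_{3}^{(1)} = 0.0606741 + (0.0606741 − 0.0616784)/3 = 0.0603393
T_{3}^{(2)} = (16·0.0603393 − 0.0603611) / 15 = 0.0603378

0.06034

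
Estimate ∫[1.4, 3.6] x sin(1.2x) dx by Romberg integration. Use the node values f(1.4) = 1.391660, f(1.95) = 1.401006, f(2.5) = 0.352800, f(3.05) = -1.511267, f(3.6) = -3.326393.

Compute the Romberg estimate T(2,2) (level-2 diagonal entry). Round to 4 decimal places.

-0.3138

T(0,0) (trapezoid, 1 panel, h=2.2000): -2.128206
T(1,0) (trapezoid, 2 panels, h=1.1000): -0.676023
T(2,0) (trapezoid, 4 panels, h=0.5500): -0.398655
T(1,1) = -0.676023 + (-0.676023 − (-2.128206))/3 = -0.191962
T(2,1) = -0.398655 + (-0.398655 − (-0.676023))/3 = -0.306199
T(2,2) = -0.306199 + (-0.306199 − (-0.191962))/15 = -0.313815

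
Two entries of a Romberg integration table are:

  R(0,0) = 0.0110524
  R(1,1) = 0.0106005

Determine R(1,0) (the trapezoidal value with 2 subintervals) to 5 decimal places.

From R(1,1) = (4·R(1,0) − R(0,0))/3, solve for R(1,0):
4·R(1,0) = 3·0.0106005 + 0.0110524 = 0.0428539
R(1,0) = 0.0107135

0.01071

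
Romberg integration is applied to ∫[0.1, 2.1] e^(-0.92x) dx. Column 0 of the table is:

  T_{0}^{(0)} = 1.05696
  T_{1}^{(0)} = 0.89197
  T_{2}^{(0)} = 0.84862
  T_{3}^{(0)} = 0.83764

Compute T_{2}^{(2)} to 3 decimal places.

T_{1}^{(1)} = (4·0.89197 − 1.05696) / 3 = 0.83697
T_{2}^{(1)} = 0.84862 + (0.84862 − 0.89197)/3 = 0.83417
T_{2}^{(2)} = 0.83417 + (0.83417 − 0.83697)/15 = 0.83398

0.834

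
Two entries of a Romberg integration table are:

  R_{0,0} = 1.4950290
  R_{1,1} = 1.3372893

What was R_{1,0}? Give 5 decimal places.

From R_{1,1} = (4·R_{1,0} − R_{0,0})/3, solve for R_{1,0}:
4·R_{1,0} = 3·1.3372893 + 1.4950290 = 5.5068969
R_{1,0} = 1.3767242

1.37672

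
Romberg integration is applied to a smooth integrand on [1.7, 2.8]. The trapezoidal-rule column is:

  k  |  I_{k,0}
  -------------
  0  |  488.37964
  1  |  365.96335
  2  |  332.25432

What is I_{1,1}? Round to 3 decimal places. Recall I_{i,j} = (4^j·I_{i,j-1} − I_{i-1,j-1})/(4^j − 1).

I_{1,1} = 365.96335 + (365.96335 − 488.37964)/3 = 325.15792

325.158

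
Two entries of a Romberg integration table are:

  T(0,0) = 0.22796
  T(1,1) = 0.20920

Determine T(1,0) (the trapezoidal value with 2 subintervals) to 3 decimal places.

From T(1,1) = (4·T(1,0) − T(0,0))/3, solve for T(1,0):
4·T(1,0) = 3·0.20920 + 0.22796 = 0.85556
T(1,0) = 0.21389

0.214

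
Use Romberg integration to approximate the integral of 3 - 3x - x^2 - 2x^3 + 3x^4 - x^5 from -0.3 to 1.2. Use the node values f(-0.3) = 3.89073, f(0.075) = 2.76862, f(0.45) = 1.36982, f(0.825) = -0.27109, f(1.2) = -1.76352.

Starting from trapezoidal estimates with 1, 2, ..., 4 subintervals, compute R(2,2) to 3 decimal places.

R(0,0) (trapezoid, 1 panel, h=1.5000): 1.59541
R(1,0) (trapezoid, 2 panels, h=0.7500): 1.82507
R(2,0) (trapezoid, 4 panels, h=0.3750): 1.84911
R(1,1) = 1.82507 + (1.82507 − 1.59541)/3 = 1.90162
R(2,1) = 1.84911 + (1.84911 − 1.82507)/3 = 1.85712
R(2,2) = 1.85712 + (1.85712 − 1.90162)/15 = 1.85415

1.854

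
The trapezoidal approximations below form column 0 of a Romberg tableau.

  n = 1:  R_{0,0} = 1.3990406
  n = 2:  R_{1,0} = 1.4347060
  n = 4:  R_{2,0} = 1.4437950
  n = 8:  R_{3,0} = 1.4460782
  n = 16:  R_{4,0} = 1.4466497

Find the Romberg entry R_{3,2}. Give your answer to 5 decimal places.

Richardson extrapolation on the trapezoidal column (denominator 4−1=3):
R_{2,1} = 1.4437950 + (1.4437950 − 1.4347060)/3 = 1.4468247
R_{3,1} = 1.4460782 + (1.4460782 − 1.4437950)/3 = 1.4468393
R_{3,2} = (16·1.4468393 − 1.4468247) / 15 = 1.4468403
(Column j=1 coincides with Simpson's rule on the same nodes.)

1.44684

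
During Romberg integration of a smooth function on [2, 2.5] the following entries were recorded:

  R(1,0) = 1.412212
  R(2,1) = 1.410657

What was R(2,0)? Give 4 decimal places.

1.4110

From R(2,1) = (4·R(2,0) − R(1,0))/3, solve for R(2,0):
4·R(2,0) = 3·1.410657 + 1.412212 = 5.644183
R(2,0) = 1.411046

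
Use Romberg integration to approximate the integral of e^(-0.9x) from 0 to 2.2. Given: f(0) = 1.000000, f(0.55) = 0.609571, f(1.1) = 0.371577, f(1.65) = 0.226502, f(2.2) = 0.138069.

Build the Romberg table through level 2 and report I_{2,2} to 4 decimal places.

0.9577

I_{0,0} (trapezoid, 1 panel, h=2.2000): 1.251876
I_{1,0} (trapezoid, 2 panels, h=1.1000): 1.034673
I_{2,0} (trapezoid, 4 panels, h=0.5500): 0.977176
I_{1,1} = 1.034673 + (1.034673 − 1.251876)/3 = 0.962272
I_{2,1} = 0.977176 + (0.977176 − 1.034673)/3 = 0.958010
I_{2,2} = 0.958010 + (0.958010 − 0.962272)/15 = 0.957726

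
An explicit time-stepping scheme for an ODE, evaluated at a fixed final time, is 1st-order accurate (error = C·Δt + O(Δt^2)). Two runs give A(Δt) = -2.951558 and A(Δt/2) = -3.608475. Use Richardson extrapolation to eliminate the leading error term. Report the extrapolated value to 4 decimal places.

-4.2654

The leading error scales as Δt; refining by a factor of 2 reduces it by 2^1 = 2.
Extrapolated value = (2·A(Δt/2) − A(Δt)) / (2 − 1)
= (2·(-3.608475) − (-2.951558)) / 1
= -4.265392 / 1 = -4.265392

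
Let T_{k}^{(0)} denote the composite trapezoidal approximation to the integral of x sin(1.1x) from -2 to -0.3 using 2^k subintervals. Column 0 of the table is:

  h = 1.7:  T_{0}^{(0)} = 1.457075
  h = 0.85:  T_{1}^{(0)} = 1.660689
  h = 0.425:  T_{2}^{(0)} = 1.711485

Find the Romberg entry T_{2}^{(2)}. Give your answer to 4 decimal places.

Richardson extrapolation on the trapezoidal column (denominator 4−1=3):
T_{1}^{(1)} = (4·1.660689 − 1.457075) / 3 = 1.728560
T_{2}^{(1)} = 1.711485 + (1.711485 − 1.660689)/3 = 1.728417
T_{2}^{(2)} = (16·1.728417 − 1.728560) / 15 = 1.728407

1.7284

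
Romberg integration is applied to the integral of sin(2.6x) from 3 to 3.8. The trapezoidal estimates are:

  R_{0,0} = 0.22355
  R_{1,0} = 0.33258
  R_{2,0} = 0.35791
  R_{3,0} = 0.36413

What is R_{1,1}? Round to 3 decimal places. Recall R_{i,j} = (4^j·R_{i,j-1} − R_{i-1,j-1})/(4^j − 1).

0.369

Richardson extrapolation on the trapezoidal column (denominator 4−1=3):
R_{1,1} = (4·0.33258 − 0.22355) / 3 = 0.36892
(Column j=1 coincides with Simpson's rule on the same nodes.)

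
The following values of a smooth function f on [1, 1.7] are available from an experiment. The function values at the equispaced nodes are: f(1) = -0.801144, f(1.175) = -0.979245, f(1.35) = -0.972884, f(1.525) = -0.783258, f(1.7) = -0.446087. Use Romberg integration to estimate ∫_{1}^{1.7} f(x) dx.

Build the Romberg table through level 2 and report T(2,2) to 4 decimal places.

T(0,0) (trapezoid, 1 panel, h=0.7000): -0.436531
T(1,0) (trapezoid, 2 panels, h=0.3500): -0.558775
T(2,0) (trapezoid, 4 panels, h=0.1750): -0.587825
T(1,1) = -0.558775 + (-0.558775 − (-0.436531))/3 = -0.599523
T(2,1) = -0.587825 + (-0.587825 − (-0.558775))/3 = -0.597508
T(2,2) = -0.597508 + (-0.597508 − (-0.599523))/15 = -0.597374

-0.5974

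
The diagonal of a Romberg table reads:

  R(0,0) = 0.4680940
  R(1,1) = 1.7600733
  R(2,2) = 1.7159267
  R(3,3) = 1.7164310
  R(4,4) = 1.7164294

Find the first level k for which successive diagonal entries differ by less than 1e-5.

k = 4

|R(1,1) − R(0,0)| = 1.2919793 ≥ 1e-5
|R(2,2) − R(1,1)| = 0.0441466 ≥ 1e-5
|R(3,3) − R(2,2)| = 0.0005043 ≥ 1e-5
|R(4,4) − R(3,3)| = 0.0000016 < 1e-5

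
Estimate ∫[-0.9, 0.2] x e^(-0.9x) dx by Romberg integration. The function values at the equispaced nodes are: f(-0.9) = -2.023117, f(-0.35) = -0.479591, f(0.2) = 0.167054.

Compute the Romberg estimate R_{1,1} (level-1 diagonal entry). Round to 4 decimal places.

R_{0,0} (trapezoid, 1 panel, h=1.1000): -1.020835
R_{1,0} (trapezoid, 2 panels, h=0.5500): -0.774192
R_{1,1} = -0.774192 + (-0.774192 − (-1.020835))/3 = -0.691978

-0.6920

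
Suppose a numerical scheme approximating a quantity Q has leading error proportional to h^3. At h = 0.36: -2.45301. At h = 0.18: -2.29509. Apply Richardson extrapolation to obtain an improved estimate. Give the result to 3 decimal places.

The leading error scales as h^3; refining by a factor of 2 reduces it by 2^3 = 8.
Extrapolated value = (8·A(h/2) − A(h)) / (8 − 1)
= (8·(-2.29509) − (-2.45301)) / 7
= -15.90771 / 7 = -2.27253

-2.273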